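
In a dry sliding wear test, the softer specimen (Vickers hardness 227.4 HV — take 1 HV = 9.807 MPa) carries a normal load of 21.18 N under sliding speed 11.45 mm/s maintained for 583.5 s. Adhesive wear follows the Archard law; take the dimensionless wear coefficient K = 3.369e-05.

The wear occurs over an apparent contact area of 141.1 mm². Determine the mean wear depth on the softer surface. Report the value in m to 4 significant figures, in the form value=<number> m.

The intermediates are shown rounded. Each operation runs at full float precision. Rounded once at the end, at four significant figures.
Convert: Sliding speed v = 11.45 mm/s = 0.01145 m/s. Path length L = v·t = 0.01145 m/s × 583.5 s = 6.681 m.
Convert: Hardness H = 227.4 HV × 9.807 MPa/HV = 2230 MPa = 2.230e+09 Pa.
Convert: Contact area A = 141.1 mm² = 1.411e-04 m².
SI base units throughout: W = 21.18 N, H = 2.230e+09 Pa, K = 3.369e-05.
Archard volume V = K·W·L/H = 3.369e-05 · 21.18 · 6.681 / 2.230e+09 = 2.138e-12 m³.
Wear depth h = V/A = 2.138e-12 / 1.411e-04 = 1.515e-08 m.

value=1.515e-08 m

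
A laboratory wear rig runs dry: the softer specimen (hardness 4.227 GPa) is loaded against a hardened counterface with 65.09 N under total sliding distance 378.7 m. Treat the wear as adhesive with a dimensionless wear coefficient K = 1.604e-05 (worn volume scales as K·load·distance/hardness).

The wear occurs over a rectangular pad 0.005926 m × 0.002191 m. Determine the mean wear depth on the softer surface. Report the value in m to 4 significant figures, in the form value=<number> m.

Printed values are rounded — every step keeps full float precision. Rounded once at the end, at 4 significant figures.
Convert: Hardness H = 4.227 GPa = 4.227e+09 Pa.
Convert: Contact area A = 0.005926 m × 0.002191 m = 1.298e-05 m².
Expressed in SI base units: W = 65.09 N, H = 4.227e+09 Pa, K = 1.604e-05.
Worn volume V = K·W·L/H = 1.604e-05 · 65.09 · 378.7 / 4.227e+09 = 9.354e-11 m³.
Wear depth h = V/A = 9.354e-11 / 1.298e-05 = 7.204e-06 m.

value=7.204e-06 m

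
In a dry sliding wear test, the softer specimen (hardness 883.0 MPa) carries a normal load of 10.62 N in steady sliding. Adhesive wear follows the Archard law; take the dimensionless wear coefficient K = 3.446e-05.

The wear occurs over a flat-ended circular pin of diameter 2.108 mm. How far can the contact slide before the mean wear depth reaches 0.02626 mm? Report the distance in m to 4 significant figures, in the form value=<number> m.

value=221.1 m

Intermediate values appear rounded; the computation holds full float precision. Rounded just once, at 4 significant digits.
Hardness H = 883.0 MPa = 8.830e+08 Pa.
Pin diameter d = 2.108 mm = 0.002108 m. Contact area A = π·d²/4 = π·(0.002108 m)²/4 = 3.490e-06 m².
Depth limit h_lim = 0.02626 mm = 2.626e-05 m.
Working in SI base units: W = 10.62 N, H = 8.830e+08 Pa, K = 3.446e-05.
At the depth limit, V_lim = h_lim·A = 2.626e-05 · 3.490e-06 = 9.165e-11 m³.
Life L = V_lim·H/(K·W) = 9.165e-11 · 8.830e+08 / (3.446e-05 · 10.62) = 221.1 m.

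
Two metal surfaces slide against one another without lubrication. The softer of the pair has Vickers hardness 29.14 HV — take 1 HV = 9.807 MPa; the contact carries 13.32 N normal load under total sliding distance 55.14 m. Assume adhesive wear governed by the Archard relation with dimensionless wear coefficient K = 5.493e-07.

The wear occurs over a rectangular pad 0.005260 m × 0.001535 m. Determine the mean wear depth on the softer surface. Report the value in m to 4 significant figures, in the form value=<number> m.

value=1.748e-07 m

The intermediates are displayed rounded; every step maintains exact precision; rounded once at the end to four significant digits.
Hardness H = 29.14 HV × 9.807 MPa/HV = 285.8 MPa = 2.858e+08 Pa.
Contact area A = 0.005260 m × 0.001535 m = 8.074e-06 m².
Restated in SI base units: W = 13.32 N, H = 2.858e+08 Pa, K = 5.493e-07.
Worn volume V = K·W·L/H = 5.493e-07 · 13.32 · 55.14 / 2.858e+08 = 1.412e-12 m³.
Average depth h = V/A = 1.412e-12 / 8.074e-06 = 1.748e-07 m.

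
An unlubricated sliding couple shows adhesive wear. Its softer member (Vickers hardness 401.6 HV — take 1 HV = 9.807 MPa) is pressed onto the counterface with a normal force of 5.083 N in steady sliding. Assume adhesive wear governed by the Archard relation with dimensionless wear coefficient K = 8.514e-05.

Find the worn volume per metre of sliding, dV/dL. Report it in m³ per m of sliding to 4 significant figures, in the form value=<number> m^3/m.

value=1.099e-13 m^3/m

Printed values are rounded — all arithmetic holds exact precision; one last rounding to four significant figures.
Hardness H = 401.6 HV × 9.807 MPa/HV = 3938 MPa = 3.938e+09 Pa.
Expressed in SI base units: W = 5.083 N, H = 3.938e+09 Pa, K = 8.514e-05.
The wear rate dV/dL = K·W/H (independent of L): 8.514e-05 · 5.083 / 3.938e+09 = 1.099e-13 m³/m.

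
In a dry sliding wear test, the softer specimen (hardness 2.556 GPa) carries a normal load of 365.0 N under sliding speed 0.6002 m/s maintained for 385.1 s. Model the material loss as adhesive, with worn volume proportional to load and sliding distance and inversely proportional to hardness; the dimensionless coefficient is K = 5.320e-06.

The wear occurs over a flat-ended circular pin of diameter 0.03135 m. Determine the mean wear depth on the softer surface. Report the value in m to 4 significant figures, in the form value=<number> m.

value=2.275e-07 m

The algebra keeps exact precision; intermediates are displayed rounded — one last rounding, at four significant figures.
Convert: Distance covered L = v·t = 0.6002 m/s × 385.1 s = 231.1 m.
Convert: Hardness H = 2.556 GPa = 2.556e+09 Pa.
Convert: Contact area A = π·d²/4 = π·(0.03135 m)²/4 = 7.719e-04 m².
Restated in SI base units: W = 365.0 N, H = 2.556e+09 Pa, K = 5.320e-06.
Volume removed: V = K·W·L/H = 5.320e-06 · 365.0 · 231.1 / 2.556e+09 = 1.756e-10 m³.
Average depth h = V/A = 1.756e-10 / 7.719e-04 = 2.275e-07 m.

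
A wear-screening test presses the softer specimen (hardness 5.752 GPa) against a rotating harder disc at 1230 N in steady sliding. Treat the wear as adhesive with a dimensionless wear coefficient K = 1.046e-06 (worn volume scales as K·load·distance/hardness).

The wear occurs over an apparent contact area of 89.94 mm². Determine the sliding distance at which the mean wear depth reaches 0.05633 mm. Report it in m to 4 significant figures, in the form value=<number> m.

value=2.265e+04 m

All arithmetic runs at exact precision. The intermediates are shown rounded. Rounded once at the end: four significant figures.
Convert: Hardness H = 5.752 GPa = 5.752e+09 Pa.
Convert: Contact area A = 89.94 mm² = 8.994e-05 m².
Convert: Depth limit h_lim = 0.05633 mm = 5.633e-05 m.
Working in SI base units: W = 1230 N, H = 5.752e+09 Pa, K = 1.046e-06.
At the depth limit, V_lim = h_lim·A = 5.633e-05 · 8.994e-05 = 5.066e-09 m³.
Thus life L = V_lim·H/(K·W) = 5.066e-09 · 5.752e+09 / (1.046e-06 · 1230) = 2.265e+04 m.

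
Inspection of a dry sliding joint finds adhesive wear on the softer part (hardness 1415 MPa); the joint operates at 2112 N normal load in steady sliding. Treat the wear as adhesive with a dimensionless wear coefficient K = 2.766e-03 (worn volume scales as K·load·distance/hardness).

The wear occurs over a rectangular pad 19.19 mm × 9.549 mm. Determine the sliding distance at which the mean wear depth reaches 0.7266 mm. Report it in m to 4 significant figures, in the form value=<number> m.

value=32.25 m

The computation maintains full precision, and the intermediates are printed rounded, and rounded just once: four significant digits.
Convert: Hardness H = 1415 MPa = 1.415e+09 Pa.
Convert: Pad sides 19.19 mm × 9.549 mm = 0.01919 m × 0.009549 m. Contact area A = 0.01919 m × 0.009549 m = 1.832e-04 m².
Convert: Depth limit h_lim = 0.7266 mm = 7.266e-04 m.
As SI base values: W = 2112 N, H = 1.415e+09 Pa, K = 2.766e-03.
Volume at the limit: V_lim = h_lim·A = 7.266e-04 · 1.832e-04 = 1.331e-07 m³.
Thus life L = V_lim·H/(K·W) = 1.331e-07 · 1.415e+09 / (2.766e-03 · 2112) = 32.25 m.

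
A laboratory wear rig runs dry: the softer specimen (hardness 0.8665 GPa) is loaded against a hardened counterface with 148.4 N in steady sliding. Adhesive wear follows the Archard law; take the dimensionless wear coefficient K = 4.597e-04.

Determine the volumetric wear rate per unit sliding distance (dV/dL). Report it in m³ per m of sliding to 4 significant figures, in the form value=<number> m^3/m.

All arithmetic carries exact precision. Printed values are rounded — rounded just once: 4 significant digits.
Convert: Hardness H = 0.8665 GPa = 8.665e+08 Pa.
Restated in SI base units: W = 148.4 N, H = 8.665e+08 Pa, K = 4.597e-04.
Wear rate dV/dL = K·W/H (no L dependence): 4.597e-04 · 148.4 / 8.665e+08 = 7.873e-11 m³/m.

value=7.873e-11 m^3/m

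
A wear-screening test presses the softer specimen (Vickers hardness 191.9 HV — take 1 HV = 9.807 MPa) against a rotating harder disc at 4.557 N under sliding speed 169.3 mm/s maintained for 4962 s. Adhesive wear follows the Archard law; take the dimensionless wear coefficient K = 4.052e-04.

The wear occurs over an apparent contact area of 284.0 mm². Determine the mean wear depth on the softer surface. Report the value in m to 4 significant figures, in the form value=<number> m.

The computation maintains full precision; the intermediates are displayed rounded. Rounded just once to four significant figures.
Convert: Sliding speed v = 169.3 mm/s = 0.1693 m/s. Path length L = v·t = 0.1693 m/s × 4962 s = 840.1 m.
Convert: Hardness H = 191.9 HV × 9.807 MPa/HV = 1882 MPa = 1.882e+09 Pa.
Convert: Contact area A = 284.0 mm² = 2.840e-04 m².
SI base units throughout: W = 4.557 N, H = 1.882e+09 Pa, K = 4.052e-04.
Archard volume V = K·W·L/H = 4.052e-04 · 4.557 · 840.1 / 1.882e+09 = 8.242e-10 m³.
Average depth h = V/A = 8.242e-10 / 2.840e-04 = 2.902e-06 m.

value=2.902e-06 m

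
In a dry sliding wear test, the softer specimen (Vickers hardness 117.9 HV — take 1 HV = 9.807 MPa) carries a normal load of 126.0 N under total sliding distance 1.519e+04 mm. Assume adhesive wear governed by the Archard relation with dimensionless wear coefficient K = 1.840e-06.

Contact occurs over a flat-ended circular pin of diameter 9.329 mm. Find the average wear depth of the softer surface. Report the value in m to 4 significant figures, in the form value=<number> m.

The algebra carries full float precision, and the intermediates are printed rounded, and rounded once at the end, at four significant figures.
Convert: Path length L = 1.519e+04 mm = 15.19 m.
Convert: Hardness H = 117.9 HV × 9.807 MPa/HV = 1156 MPa = 1.156e+09 Pa.
Convert: Pin diameter d = 9.329 mm = 0.009329 m. Contact area A = π·d²/4 = π·(0.009329 m)²/4 = 6.835e-05 m².
Collected in SI base units: W = 126.0 N, H = 1.156e+09 Pa, K = 1.840e-06.
The Archard volume V = K·W·L/H = 1.840e-06 · 126.0 · 15.19 / 1.156e+09 = 3.046e-12 m³.
Mean depth h = V/A = 3.046e-12 / 6.835e-05 = 4.456e-08 m.

value=4.456e-08 m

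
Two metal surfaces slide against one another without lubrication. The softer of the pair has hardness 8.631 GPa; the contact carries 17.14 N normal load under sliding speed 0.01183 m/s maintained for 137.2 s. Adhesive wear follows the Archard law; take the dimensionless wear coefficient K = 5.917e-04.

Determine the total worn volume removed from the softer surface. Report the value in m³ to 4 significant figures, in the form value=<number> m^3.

Each operation keeps exact precision. Intermediate values appear rounded. Rounded just once: four significant figures.
Distance covered L = v·t = 0.01183 m/s × 137.2 s = 1.623 m.
Hardness H = 8.631 GPa = 8.631e+09 Pa.
Restated in SI base units: W = 17.14 N, H = 8.631e+09 Pa, K = 5.917e-04.
Volume removed: V = K·W·L/H = 5.917e-04 · 17.14 · 1.623 / 8.631e+09 = 1.907e-12 m³.

value=1.907e-12 m^3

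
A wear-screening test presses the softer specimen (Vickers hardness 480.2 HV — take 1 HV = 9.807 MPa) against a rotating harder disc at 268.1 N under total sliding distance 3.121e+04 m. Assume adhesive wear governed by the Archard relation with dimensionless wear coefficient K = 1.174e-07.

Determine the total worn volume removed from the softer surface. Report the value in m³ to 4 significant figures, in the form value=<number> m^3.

Each operation keeps exact precision, and intermediates are printed rounded, and rounded just once: four significant digits.
Hardness H = 480.2 HV × 9.807 MPa/HV = 4709 MPa = 4.709e+09 Pa.
Collected in SI base units: W = 268.1 N, H = 4.709e+09 Pa, K = 1.174e-07.
Wear volume V = K·W·L/H = 1.174e-07 · 268.1 · 3.121e+04 / 4.709e+09 = 2.086e-10 m³.

value=2.086e-10 m^3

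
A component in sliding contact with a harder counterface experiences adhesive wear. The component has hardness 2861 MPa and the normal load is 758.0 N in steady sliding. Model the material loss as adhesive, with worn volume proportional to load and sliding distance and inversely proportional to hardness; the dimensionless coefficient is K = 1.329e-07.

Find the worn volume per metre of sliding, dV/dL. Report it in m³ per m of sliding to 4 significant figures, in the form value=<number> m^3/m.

Intermediates are displayed rounded. The computation maintains full precision; one final rounding: 4 significant figures.
Hardness H = 2861 MPa = 2.861e+09 Pa.
Restated in SI base units: W = 758.0 N, H = 2.861e+09 Pa, K = 1.329e-07.
Rate of wear dV/dL = K·W/H, per unit distance: 1.329e-07 · 758.0 / 2.861e+09 = 3.521e-14 m³/m.

value=3.521e-14 m^3/m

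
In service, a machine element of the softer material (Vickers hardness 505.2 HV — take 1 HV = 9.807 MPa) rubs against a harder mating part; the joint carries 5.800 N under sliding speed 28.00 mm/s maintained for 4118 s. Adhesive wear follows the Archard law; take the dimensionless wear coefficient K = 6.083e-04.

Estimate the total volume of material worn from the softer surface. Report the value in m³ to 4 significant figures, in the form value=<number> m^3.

value=8.211e-11 m^3

Intermediates appear rounded; the computation maintains exact precision, and a single final rounding, at 4 significant digits.
Sliding speed v = 28.00 mm/s = 0.02800 m/s. The distance L = v·t = 0.02800 m/s × 4118 s = 115.3 m.
Hardness H = 505.2 HV × 9.807 MPa/HV = 4954 MPa = 4.954e+09 Pa.
In SI base units, W = 5.800 N, H = 4.954e+09 Pa, K = 6.083e-04.
The Archard volume V = K·W·L/H = 6.083e-04 · 5.800 · 115.3 / 4.954e+09 = 8.211e-11 m³.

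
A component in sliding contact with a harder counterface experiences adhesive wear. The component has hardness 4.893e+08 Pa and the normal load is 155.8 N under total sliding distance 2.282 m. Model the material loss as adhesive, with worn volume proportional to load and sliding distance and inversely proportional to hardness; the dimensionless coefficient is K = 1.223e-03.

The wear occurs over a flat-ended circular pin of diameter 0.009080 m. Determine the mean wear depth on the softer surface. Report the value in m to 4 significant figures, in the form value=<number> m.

value=1.372e-05 m

Intermediates appear rounded, and every step maintains full precision. Rounded once at the end, at four significant digits.
Contact area A = π·d²/4 = π·(0.009080 m)²/4 = 6.475e-05 m².
Expressed in SI base units: W = 155.8 N, H = 4.893e+08 Pa, K = 1.223e-03.
Archard relation: V = K·W·L/H = 1.223e-03 · 155.8 · 2.282 / 4.893e+08 = 8.887e-10 m³.
Depth of wear h = V/A = 8.887e-10 / 6.475e-05 = 1.372e-05 m.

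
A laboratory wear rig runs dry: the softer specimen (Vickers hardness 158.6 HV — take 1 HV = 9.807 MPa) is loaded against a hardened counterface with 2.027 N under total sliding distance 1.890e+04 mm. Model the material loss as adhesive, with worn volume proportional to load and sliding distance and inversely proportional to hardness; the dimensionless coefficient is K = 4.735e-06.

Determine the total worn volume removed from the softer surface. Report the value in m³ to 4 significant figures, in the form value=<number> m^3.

Each operation maintains full precision; the intermediates are shown rounded, and one final rounding: four significant digits.
Sliding distance L = 1.890e+04 mm = 18.90 m.
Hardness H = 158.6 HV × 9.807 MPa/HV = 1555 MPa = 1.555e+09 Pa.
Working in SI base units: W = 2.027 N, H = 1.555e+09 Pa, K = 4.735e-06.
Worn volume V = K·W·L/H = 4.735e-06 · 2.027 · 18.90 / 1.555e+09 = 1.166e-13 m³.

value=1.166e-13 m^3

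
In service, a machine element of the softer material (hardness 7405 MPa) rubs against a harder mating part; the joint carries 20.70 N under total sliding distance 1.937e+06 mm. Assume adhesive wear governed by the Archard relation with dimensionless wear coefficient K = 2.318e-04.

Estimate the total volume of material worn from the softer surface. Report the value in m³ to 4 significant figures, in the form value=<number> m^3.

value=1.255e-09 m^3

Quoted intermediates are rounded. The algebra runs at full float precision. Rounded once at the end: four significant figures.
Convert: Path length L = 1.937e+06 mm = 1937 m.
Convert: Hardness H = 7405 MPa = 7.405e+09 Pa.
As SI base values: W = 20.70 N, H = 7.405e+09 Pa, K = 2.318e-04.
Archard volume V = K·W·L/H = 2.318e-04 · 20.70 · 1937 / 7.405e+09 = 1.255e-09 m³.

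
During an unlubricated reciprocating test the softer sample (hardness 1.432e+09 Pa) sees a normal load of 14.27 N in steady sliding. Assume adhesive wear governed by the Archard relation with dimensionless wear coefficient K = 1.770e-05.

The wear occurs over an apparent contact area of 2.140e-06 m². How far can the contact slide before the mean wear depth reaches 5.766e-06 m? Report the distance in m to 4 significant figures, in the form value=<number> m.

Intermediate values are shown rounded. Each operation carries exact precision. Rounded once at the end, at four significant figures.
Restated in SI base units: W = 14.27 N, H = 1.432e+09 Pa, K = 1.770e-05.
Permissible volume V_lim = h_lim·A = 5.766e-06 · 2.140e-06 = 1.234e-11 m³.
Thus life L = V_lim·H/(K·W) = 1.234e-11 · 1.432e+09 / (1.770e-05 · 14.27) = 69.96 m.

value=69.96 m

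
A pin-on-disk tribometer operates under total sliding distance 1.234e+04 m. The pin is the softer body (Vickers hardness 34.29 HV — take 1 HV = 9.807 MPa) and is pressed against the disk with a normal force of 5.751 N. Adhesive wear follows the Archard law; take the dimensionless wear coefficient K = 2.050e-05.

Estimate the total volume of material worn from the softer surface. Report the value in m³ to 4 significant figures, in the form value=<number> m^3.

value=4.326e-09 m^3

Printed values are rounded, and the algebra carries exact precision; a lone final rounding to four significant digits.
Hardness H = 34.29 HV × 9.807 MPa/HV = 336.3 MPa = 3.363e+08 Pa.
In SI base units, W = 5.751 N, H = 3.363e+08 Pa, K = 2.050e-05.
Volume removed: V = K·W·L/H = 2.050e-05 · 5.751 · 1.234e+04 / 3.363e+08 = 4.326e-09 m³.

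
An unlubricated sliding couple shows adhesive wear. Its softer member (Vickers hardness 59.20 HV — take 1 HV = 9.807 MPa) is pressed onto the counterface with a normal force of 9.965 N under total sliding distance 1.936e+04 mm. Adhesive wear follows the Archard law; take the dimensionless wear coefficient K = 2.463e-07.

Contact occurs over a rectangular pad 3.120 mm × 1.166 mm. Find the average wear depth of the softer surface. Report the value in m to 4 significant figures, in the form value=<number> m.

Shown intermediates are rounded — all working math runs at full precision — rounded once at the end, at 4 significant digits.
Sliding distance L = 1.936e+04 mm = 19.36 m.
Hardness H = 59.20 HV × 9.807 MPa/HV = 580.6 MPa = 5.806e+08 Pa.
Pad sides 3.120 mm × 1.166 mm = 0.003120 m × 0.001166 m. Contact area A = 0.003120 m × 0.001166 m = 3.638e-06 m².
In SI base units, W = 9.965 N, H = 5.806e+08 Pa, K = 2.463e-07.
Archard relation: V = K·W·L/H = 2.463e-07 · 9.965 · 19.36 / 5.806e+08 = 8.184e-14 m³.
Depth h = V/A = 8.184e-14 / 3.638e-06 = 2.250e-08 m.

value=2.250e-08 m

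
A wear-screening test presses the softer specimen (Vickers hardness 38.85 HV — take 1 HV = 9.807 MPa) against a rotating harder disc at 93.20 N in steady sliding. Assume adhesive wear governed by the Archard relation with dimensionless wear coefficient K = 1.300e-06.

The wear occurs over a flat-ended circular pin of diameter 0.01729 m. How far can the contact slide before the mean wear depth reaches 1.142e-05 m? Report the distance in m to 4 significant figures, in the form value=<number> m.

value=8432 m

The algebra runs at full float precision. The intermediates are shown rounded. Rounded once at the end: 4 significant digits.
Convert: Hardness H = 38.85 HV × 9.807 MPa/HV = 381.0 MPa = 3.810e+08 Pa.
Convert: Contact area A = π·d²/4 = π·(0.01729 m)²/4 = 2.348e-04 m².
In SI base units, W = 93.20 N, H = 3.810e+08 Pa, K = 1.300e-06.
Limit volume V_lim = h_lim·A = 1.142e-05 · 2.348e-04 = 2.681e-09 m³.
Sliding life L = V_lim·H/(K·W) = 2.681e-09 · 3.810e+08 / (1.300e-06 · 93.20) = 8432 m.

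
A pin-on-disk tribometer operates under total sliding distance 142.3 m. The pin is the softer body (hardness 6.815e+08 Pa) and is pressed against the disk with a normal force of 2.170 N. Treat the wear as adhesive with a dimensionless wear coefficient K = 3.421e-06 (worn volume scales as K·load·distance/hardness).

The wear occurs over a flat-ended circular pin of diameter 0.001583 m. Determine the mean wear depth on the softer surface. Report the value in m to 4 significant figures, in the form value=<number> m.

value=7.876e-07 m

The algebra holds full precision, and shown intermediates are rounded — rounded once at the end: four significant figures.
Contact area A = π·d²/4 = π·(0.001583 m)²/4 = 1.968e-06 m².
Working in SI base units: W = 2.170 N, H = 6.815e+08 Pa, K = 3.421e-06.
The Archard volume V = K·W·L/H = 3.421e-06 · 2.170 · 142.3 / 6.815e+08 = 1.550e-12 m³.
Wear depth h = V/A = 1.550e-12 / 1.968e-06 = 7.876e-07 m.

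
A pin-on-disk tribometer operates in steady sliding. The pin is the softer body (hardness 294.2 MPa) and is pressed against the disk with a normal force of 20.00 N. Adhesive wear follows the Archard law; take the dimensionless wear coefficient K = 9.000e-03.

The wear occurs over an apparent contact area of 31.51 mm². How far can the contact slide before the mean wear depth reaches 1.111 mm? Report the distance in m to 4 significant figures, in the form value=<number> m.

Displayed values are rounded — each operation runs at full float precision — a lone final rounding: four significant digits.
Hardness H = 294.2 MPa = 2.942e+08 Pa.
Contact area A = 31.51 mm² = 3.151e-05 m².
Depth limit h_lim = 1.111 mm = 0.001111 m.
In SI base units: W = 20.00 N, H = 2.942e+08 Pa, K = 9.000e-03.
Allowed volume V_lim = h_lim·A = 0.001111 · 3.151e-05 = 3.501e-08 m³.
Inverting, life L = V_lim·H/(K·W) = 3.501e-08 · 2.942e+08 / (9.000e-03 · 20.00) = 57.22 m.

value=57.22 m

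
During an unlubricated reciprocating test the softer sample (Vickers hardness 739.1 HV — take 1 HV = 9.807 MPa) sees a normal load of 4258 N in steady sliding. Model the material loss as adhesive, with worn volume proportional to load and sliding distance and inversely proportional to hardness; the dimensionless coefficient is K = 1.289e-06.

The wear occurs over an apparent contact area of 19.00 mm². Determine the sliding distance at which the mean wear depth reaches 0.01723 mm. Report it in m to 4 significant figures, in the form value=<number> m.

value=432.3 m

Each operation maintains exact precision — the intermediates are printed rounded — one last rounding to four significant figures.
Convert: Hardness H = 739.1 HV × 9.807 MPa/HV = 7248 MPa = 7.248e+09 Pa.
Convert: Contact area A = 19.00 mm² = 1.900e-05 m².
Convert: Depth limit h_lim = 0.01723 mm = 1.723e-05 m.
Collected in SI base units: W = 4258 N, H = 7.248e+09 Pa, K = 1.289e-06.
Limit volume V_lim = h_lim·A = 1.723e-05 · 1.900e-05 = 3.274e-10 m³.
Life L = V_lim·H/(K·W) = 3.274e-10 · 7.248e+09 / (1.289e-06 · 4258) = 432.3 m.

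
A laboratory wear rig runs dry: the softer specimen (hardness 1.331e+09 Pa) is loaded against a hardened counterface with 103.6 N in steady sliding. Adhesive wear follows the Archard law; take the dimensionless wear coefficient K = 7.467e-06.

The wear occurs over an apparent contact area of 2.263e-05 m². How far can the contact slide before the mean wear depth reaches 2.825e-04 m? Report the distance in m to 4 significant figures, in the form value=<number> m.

The computation runs at full precision. Displayed values are rounded — rounded just once: 4 significant figures.
Working in SI base units: W = 103.6 N, H = 1.331e+09 Pa, K = 7.467e-06.
Permissible volume V_lim = h_lim·A = 2.825e-04 · 2.263e-05 = 6.393e-09 m³.
Life L = V_lim·H/(K·W) = 6.393e-09 · 1.331e+09 / (7.467e-06 · 103.6) = 1.100e+04 m.

value=1.100e+04 m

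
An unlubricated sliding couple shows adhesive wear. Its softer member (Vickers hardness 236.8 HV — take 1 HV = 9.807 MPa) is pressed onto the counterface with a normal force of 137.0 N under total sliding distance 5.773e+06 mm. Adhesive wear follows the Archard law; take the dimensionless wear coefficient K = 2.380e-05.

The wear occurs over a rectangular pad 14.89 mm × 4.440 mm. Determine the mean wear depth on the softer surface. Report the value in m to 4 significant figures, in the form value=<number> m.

Intermediate values are shown rounded, and the algebra keeps exact precision — a lone final rounding: four significant figures.
The distance L = 5.773e+06 mm = 5773 m.
Hardness H = 236.8 HV × 9.807 MPa/HV = 2322 MPa = 2.322e+09 Pa.
Pad sides 14.89 mm × 4.440 mm = 0.01489 m × 0.004440 m. Contact area A = 0.01489 m × 0.004440 m = 6.611e-05 m².
In SI base units: W = 137.0 N, H = 2.322e+09 Pa, K = 2.380e-05.
Volume removed: V = K·W·L/H = 2.380e-05 · 137.0 · 5773 / 2.322e+09 = 8.106e-09 m³.
Mean depth h = V/A = 8.106e-09 / 6.611e-05 = 1.226e-04 m.

value=1.226e-04 m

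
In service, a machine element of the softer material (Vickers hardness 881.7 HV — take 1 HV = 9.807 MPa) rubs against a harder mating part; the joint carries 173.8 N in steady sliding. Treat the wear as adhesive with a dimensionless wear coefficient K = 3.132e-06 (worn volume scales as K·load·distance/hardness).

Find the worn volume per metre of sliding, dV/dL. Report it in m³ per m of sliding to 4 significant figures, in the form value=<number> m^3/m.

value=6.295e-14 m^3/m

Intermediate values are displayed rounded; every step carries full float precision, and rounded once at the end to four significant figures.
Convert: Hardness H = 881.7 HV × 9.807 MPa/HV = 8647 MPa = 8.647e+09 Pa.
In SI base units, W = 173.8 N, H = 8.647e+09 Pa, K = 3.132e-06.
The wear rate dV/dL = K·W/H — distance-free: 3.132e-06 · 173.8 / 8.647e+09 = 6.295e-14 m³/m.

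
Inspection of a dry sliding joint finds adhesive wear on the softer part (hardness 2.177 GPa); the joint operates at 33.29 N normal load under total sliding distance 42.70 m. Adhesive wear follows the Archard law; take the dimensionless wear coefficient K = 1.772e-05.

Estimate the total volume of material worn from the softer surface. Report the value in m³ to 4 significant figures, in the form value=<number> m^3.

Intermediate values are printed rounded. The computation holds full precision, and rounded just once to four significant digits.
Hardness H = 2.177 GPa = 2.177e+09 Pa.
Expressed in SI base units: W = 33.29 N, H = 2.177e+09 Pa, K = 1.772e-05.
The Archard volume V = K·W·L/H = 1.772e-05 · 33.29 · 42.70 / 2.177e+09 = 1.157e-11 m³.

value=1.157e-11 m^3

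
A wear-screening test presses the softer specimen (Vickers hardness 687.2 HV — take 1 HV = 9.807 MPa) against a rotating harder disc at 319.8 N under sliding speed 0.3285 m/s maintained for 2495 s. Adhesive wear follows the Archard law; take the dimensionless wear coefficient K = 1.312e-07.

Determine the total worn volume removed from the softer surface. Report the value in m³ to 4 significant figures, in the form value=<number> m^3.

value=5.103e-12 m^3

The intermediates are displayed rounded. All working math runs at full precision, and a lone final rounding: four significant figures.
Convert: The distance L = v·t = 0.3285 m/s × 2495 s = 819.6 m.
Convert: Hardness H = 687.2 HV × 9.807 MPa/HV = 6739 MPa = 6.739e+09 Pa.
Collected in SI base units: W = 319.8 N, H = 6.739e+09 Pa, K = 1.312e-07.
Volume removed: V = K·W·L/H = 1.312e-07 · 319.8 · 819.6 / 6.739e+09 = 5.103e-12 m³.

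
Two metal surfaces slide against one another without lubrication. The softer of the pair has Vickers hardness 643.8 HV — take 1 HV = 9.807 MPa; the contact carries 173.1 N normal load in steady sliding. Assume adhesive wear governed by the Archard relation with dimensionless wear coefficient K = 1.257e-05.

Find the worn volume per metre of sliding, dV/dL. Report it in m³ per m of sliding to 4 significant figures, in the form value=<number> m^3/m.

value=3.446e-13 m^3/m

Intermediates are printed rounded, and every step keeps exact precision — one last rounding: four significant digits.
Convert: Hardness H = 643.8 HV × 9.807 MPa/HV = 6314 MPa = 6.314e+09 Pa.
Expressed in SI base units: W = 173.1 N, H = 6.314e+09 Pa, K = 1.257e-05.
The wear rate dV/dL = K·W/H: 1.257e-05 · 173.1 / 6.314e+09 = 3.446e-13 m³/m.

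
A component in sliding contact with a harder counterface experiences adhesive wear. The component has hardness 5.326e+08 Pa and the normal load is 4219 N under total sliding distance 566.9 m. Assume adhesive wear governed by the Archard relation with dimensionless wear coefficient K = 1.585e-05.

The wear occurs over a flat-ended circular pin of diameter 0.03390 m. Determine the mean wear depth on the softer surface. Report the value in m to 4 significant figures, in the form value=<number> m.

The computation runs at full float precision. Intermediates are printed rounded — one last rounding, at 4 significant digits.
Contact area A = π·d²/4 = π·(0.03390 m)²/4 = 9.026e-04 m².
Working in SI base units: W = 4219 N, H = 5.326e+08 Pa, K = 1.585e-05.
The Archard volume V = K·W·L/H = 1.585e-05 · 4219 · 566.9 / 5.326e+08 = 7.118e-08 m³.
Mean wear depth h = V/A = 7.118e-08 / 9.026e-04 = 7.886e-05 m.

value=7.886e-05 m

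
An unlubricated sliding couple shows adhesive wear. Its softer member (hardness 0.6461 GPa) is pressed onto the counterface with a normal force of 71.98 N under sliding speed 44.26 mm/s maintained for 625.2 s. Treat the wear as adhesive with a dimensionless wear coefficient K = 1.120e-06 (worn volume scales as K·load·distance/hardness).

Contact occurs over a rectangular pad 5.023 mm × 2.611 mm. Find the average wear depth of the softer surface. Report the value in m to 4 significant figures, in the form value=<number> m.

value=2.633e-07 m

Every step runs at full float precision, and intermediate values appear rounded, and a lone final rounding, at 4 significant figures.
Sliding speed v = 44.26 mm/s = 0.04426 m/s. Distance covered L = v·t = 0.04426 m/s × 625.2 s = 27.67 m.
Hardness H = 0.6461 GPa = 6.461e+08 Pa.
Pad sides 5.023 mm × 2.611 mm = 0.005023 m × 0.002611 m. Contact area A = 0.005023 m × 0.002611 m = 1.312e-05 m².
Collected in SI base units: W = 71.98 N, H = 6.461e+08 Pa, K = 1.120e-06.
By Archard's law, V = K·W·L/H = 1.120e-06 · 71.98 · 27.67 / 6.461e+08 = 3.453e-12 m³.
Average depth h = V/A = 3.453e-12 / 1.312e-05 = 2.633e-07 m.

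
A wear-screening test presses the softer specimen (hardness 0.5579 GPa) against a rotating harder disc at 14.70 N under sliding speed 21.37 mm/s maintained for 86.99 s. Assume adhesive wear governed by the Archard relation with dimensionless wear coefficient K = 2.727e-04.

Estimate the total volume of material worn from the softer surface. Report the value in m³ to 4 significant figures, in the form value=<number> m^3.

value=1.336e-11 m^3

The intermediates appear rounded, and all working math runs at full float precision, and one final rounding, at four significant digits.
Convert: Sliding speed v = 21.37 mm/s = 0.02137 m/s. Path length L = v·t = 0.02137 m/s × 86.99 s = 1.859 m.
Convert: Hardness H = 0.5579 GPa = 5.579e+08 Pa.
Collected in SI base units: W = 14.70 N, H = 5.579e+08 Pa, K = 2.727e-04.
Wear volume V = K·W·L/H = 2.727e-04 · 14.70 · 1.859 / 5.579e+08 = 1.336e-11 m³.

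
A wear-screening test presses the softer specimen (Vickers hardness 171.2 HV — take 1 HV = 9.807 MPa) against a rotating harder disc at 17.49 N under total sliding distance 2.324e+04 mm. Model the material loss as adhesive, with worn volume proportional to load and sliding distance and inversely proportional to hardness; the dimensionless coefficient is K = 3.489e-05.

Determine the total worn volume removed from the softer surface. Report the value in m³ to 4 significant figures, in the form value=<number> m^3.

Each operation holds full precision. The intermediates appear rounded. Rounded once at the end: four significant digits.
Convert: Total distance L = 2.324e+04 mm = 23.24 m.
Convert: Hardness H = 171.2 HV × 9.807 MPa/HV = 1679 MPa = 1.679e+09 Pa.
Working in SI base units: W = 17.49 N, H = 1.679e+09 Pa, K = 3.489e-05.
Archard relation: V = K·W·L/H = 3.489e-05 · 17.49 · 23.24 / 1.679e+09 = 8.447e-12 m³.

value=8.447e-12 m^3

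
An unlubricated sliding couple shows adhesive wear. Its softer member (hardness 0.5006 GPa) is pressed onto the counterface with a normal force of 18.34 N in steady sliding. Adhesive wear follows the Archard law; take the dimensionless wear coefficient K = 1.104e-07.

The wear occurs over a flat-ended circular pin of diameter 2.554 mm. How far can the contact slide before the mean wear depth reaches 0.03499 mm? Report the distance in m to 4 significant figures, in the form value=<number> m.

Intermediate values are shown rounded. The computation holds full float precision; rounded just once: 4 significant figures.
Hardness H = 0.5006 GPa = 5.006e+08 Pa.
Pin diameter d = 2.554 mm = 0.002554 m. Contact area A = π·d²/4 = π·(0.002554 m)²/4 = 5.123e-06 m².
Depth limit h_lim = 0.03499 mm = 3.499e-05 m.
Expressed in SI base units: W = 18.34 N, H = 5.006e+08 Pa, K = 1.104e-07.
At the depth limit, V_lim = h_lim·A = 3.499e-05 · 5.123e-06 = 1.793e-10 m³.
Sliding life L = V_lim·H/(K·W) = 1.793e-10 · 5.006e+08 / (1.104e-07 · 18.34) = 4.432e+04 m.

value=4.432e+04 m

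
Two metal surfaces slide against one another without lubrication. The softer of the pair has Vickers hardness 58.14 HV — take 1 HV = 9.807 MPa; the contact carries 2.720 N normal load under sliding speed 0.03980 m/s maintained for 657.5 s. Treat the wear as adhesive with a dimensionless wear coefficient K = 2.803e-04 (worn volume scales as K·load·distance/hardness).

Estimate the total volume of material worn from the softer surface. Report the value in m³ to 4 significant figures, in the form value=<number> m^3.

value=3.499e-11 m^3

Intermediates appear rounded; all working math runs at full precision — a single final rounding to 4 significant digits.
Convert: Sliding distance L = v·t = 0.03980 m/s × 657.5 s = 26.17 m.
Convert: Hardness H = 58.14 HV × 9.807 MPa/HV = 570.2 MPa = 5.702e+08 Pa.
Collected in SI base units: W = 2.720 N, H = 5.702e+08 Pa, K = 2.803e-04.
Archard relation: V = K·W·L/H = 2.803e-04 · 2.720 · 26.17 / 5.702e+08 = 3.499e-11 m³.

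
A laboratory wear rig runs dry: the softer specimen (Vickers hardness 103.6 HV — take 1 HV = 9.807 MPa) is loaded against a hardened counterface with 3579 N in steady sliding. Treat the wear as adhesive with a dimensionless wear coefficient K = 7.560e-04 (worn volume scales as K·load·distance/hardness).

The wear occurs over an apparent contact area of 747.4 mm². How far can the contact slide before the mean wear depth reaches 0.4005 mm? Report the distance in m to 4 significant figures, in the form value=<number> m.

Intermediate values are displayed rounded — all arithmetic maintains exact precision. Rounded just once to 4 significant figures.
Convert: Hardness H = 103.6 HV × 9.807 MPa/HV = 1016 MPa = 1.016e+09 Pa.
Convert: Contact area A = 747.4 mm² = 7.474e-04 m².
Convert: Depth limit h_lim = 0.4005 mm = 4.005e-04 m.
As SI base values: W = 3579 N, H = 1.016e+09 Pa, K = 7.560e-04.
Wearable volume V_lim = h_lim·A = 4.005e-04 · 7.474e-04 = 2.993e-07 m³.
Sliding life L = V_lim·H/(K·W) = 2.993e-07 · 1.016e+09 / (7.560e-04 · 3579) = 112.4 m.

value=112.4 m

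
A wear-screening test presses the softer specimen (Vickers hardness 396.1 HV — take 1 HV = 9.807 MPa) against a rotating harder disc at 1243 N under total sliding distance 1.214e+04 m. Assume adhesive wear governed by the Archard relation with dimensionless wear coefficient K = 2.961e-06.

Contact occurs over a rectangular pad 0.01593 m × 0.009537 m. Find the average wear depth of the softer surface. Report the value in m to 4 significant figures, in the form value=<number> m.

Displayed values are rounded, and all arithmetic keeps full float precision — rounded once at the end to four significant figures.
Convert: Hardness H = 396.1 HV × 9.807 MPa/HV = 3885 MPa = 3.885e+09 Pa.
Convert: Contact area A = 0.01593 m × 0.009537 m = 1.519e-04 m².
Restated in SI base units: W = 1243 N, H = 3.885e+09 Pa, K = 2.961e-06.
Wear volume V = K·W·L/H = 2.961e-06 · 1243 · 1.214e+04 / 3.885e+09 = 1.150e-08 m³.
Depth h = V/A = 1.150e-08 / 1.519e-04 = 7.571e-05 m.

value=7.571e-05 m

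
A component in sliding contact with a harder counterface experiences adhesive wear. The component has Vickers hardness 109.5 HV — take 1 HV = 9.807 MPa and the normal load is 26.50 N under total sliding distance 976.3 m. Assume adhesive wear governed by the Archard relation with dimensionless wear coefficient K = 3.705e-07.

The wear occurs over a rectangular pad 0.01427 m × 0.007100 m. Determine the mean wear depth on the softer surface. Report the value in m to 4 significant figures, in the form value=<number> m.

value=8.810e-08 m

Intermediate values are shown rounded — all working math maintains full precision, and one last rounding to four significant digits.
Hardness H = 109.5 HV × 9.807 MPa/HV = 1074 MPa = 1.074e+09 Pa.
Contact area A = 0.01427 m × 0.007100 m = 1.013e-04 m².
Working in SI base units: W = 26.50 N, H = 1.074e+09 Pa, K = 3.705e-07.
Apply Archard: V = K·W·L/H = 3.705e-07 · 26.50 · 976.3 / 1.074e+09 = 8.926e-12 m³.
Depth of wear h = V/A = 8.926e-12 / 1.013e-04 = 8.810e-08 m.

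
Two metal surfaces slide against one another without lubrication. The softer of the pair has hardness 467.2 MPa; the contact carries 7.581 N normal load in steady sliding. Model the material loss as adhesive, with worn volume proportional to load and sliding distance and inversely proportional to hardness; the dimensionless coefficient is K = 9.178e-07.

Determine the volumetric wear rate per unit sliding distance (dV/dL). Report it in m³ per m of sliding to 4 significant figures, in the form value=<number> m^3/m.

value=1.489e-14 m^3/m

Every step keeps full precision, and intermediates appear rounded; rounded once at the end, at 4 significant digits.
Hardness H = 467.2 MPa = 4.672e+08 Pa.
Working in SI base units: W = 7.581 N, H = 4.672e+08 Pa, K = 9.178e-07.
Wear rate dV/dL = K·W/H, per unit distance: 9.178e-07 · 7.581 / 4.672e+08 = 1.489e-14 m³/m.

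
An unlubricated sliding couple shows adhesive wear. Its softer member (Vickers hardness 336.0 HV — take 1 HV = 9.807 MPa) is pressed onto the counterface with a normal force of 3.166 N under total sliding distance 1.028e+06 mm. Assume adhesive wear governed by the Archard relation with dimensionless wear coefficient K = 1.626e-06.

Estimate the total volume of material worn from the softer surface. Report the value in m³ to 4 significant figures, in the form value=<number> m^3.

Every step maintains full precision, and the intermediates are shown rounded. Rounded just once to four significant figures.
Convert: Distance L = 1.028e+06 mm = 1028 m.
Convert: Hardness H = 336.0 HV × 9.807 MPa/HV = 3295 MPa = 3.295e+09 Pa.
As SI base values: W = 3.166 N, H = 3.295e+09 Pa, K = 1.626e-06.
Archard volume V = K·W·L/H = 1.626e-06 · 3.166 · 1028 / 3.295e+09 = 1.606e-12 m³.

value=1.606e-12 m^3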